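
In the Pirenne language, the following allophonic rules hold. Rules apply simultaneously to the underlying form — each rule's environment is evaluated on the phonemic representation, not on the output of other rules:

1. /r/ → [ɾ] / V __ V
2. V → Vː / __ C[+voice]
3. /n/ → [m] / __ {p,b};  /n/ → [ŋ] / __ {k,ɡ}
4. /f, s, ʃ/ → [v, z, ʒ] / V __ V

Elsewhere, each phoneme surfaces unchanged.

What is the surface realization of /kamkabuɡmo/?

/a/ (between /k/ and /m/) occurs before a voiced consonant → [aː] by rule 2.
Rule 2 applies to /a/ (between /k/ and /b/: before a voiced consonant) → [aː].
Rule 2 applies to /u/ (between /b/ and /ɡ/: before a voiced consonant) → [uː].
/o/ (word-final) fails the environment for rule 2, so it stays [o].

[kaːmkaːbuːɡmo]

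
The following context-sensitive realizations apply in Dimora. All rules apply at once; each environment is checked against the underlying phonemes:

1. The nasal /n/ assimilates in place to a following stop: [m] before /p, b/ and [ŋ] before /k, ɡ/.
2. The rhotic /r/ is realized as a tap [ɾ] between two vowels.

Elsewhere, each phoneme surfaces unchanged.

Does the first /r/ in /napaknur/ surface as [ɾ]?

No

/r/ (word-final) is in the target of rule 2 but the environment (between two vowels) is not met → [r].
The actual realization is [r], not [ɾ].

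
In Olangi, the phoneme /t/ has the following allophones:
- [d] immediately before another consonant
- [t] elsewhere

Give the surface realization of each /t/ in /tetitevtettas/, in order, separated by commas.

Occurrence 1 (position 1): no conditioning environment matches → elsewhere allophone [t].
Occurrence 2 (position 3): no conditioning environment matches → elsewhere allophone [t].
Occurrence 3 (position 5): no conditioning environment matches → elsewhere allophone [t].
Occurrence 4 (position 8): no conditioning environment matches → elsewhere allophone [t].
Occurrence 5 (position 10): immediately before another consonant → [d].
Occurrence 6 (position 11): no conditioning environment matches → elsewhere allophone [t].

[t], [t], [t], [t], [d], [t]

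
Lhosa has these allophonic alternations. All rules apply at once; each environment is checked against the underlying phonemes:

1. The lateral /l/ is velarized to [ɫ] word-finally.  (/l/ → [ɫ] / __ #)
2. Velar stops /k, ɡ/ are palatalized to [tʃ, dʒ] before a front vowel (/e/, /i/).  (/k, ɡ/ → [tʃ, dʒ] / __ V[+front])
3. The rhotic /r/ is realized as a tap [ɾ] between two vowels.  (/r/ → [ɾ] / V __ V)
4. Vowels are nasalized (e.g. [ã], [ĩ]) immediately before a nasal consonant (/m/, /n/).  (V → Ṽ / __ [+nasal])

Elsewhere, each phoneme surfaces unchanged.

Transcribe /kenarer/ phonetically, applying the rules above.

[tʃẽnaɾer]

/k/ — word-initial, before a front vowel — surfaces as [tʃ] (rule 2).
/e/ — between /k/ and /n/, before a nasal consonant — surfaces as [ẽ] (rule 4).
/n/ stays [n].
/a/ — between /n/ and /r/; rule 4 does not apply here → [a].
Rule 3 applies to /r/ (between /a/ and /e/: between two vowels) → [ɾ].
/e/ (between /r/ and /r/) fails the environment for rule 4, so it stays [e].
/r/ (word-final): rule 3 targets it, but not between two vowels → unchanged [r].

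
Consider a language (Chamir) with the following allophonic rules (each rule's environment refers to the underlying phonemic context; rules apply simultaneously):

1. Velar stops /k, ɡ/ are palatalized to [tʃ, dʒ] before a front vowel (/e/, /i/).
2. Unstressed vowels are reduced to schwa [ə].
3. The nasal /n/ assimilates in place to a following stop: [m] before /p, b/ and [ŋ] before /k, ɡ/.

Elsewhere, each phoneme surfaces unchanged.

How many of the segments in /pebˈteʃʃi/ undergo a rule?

Segments that undergo a rule: /e/ → [ə] (rule 2); /i/ → [ə] (rule 2).
All other segments surface unchanged.

2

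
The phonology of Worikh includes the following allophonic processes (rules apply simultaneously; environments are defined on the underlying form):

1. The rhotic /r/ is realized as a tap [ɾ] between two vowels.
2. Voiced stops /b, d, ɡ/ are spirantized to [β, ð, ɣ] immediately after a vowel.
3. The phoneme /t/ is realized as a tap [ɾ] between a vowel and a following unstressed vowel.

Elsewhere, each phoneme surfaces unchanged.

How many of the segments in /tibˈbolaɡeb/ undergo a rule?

3

Segments that undergo a rule: /b/ → [β] (rule 2); /ɡ/ → [ɣ] (rule 2); /b/ → [β] (rule 2).
All other segments surface unchanged.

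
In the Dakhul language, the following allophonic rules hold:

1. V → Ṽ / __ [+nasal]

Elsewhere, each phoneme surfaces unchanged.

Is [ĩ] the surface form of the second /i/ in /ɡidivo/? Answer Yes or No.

/i/ (between /d/ and /v/) fails the environment for rule 1, so it stays [i].
The actual realization is [i], not [ĩ].

No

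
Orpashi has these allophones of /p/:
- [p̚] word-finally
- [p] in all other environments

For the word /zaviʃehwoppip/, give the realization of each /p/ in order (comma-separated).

Occurrence 1 (position 10): no conditioning environment matches → elsewhere allophone [p].
Occurrence 2 (position 11): no conditioning environment matches → elsewhere allophone [p].
Occurrence 3 (position 13): word-finally → [p̚].

[p], [p], [p̚]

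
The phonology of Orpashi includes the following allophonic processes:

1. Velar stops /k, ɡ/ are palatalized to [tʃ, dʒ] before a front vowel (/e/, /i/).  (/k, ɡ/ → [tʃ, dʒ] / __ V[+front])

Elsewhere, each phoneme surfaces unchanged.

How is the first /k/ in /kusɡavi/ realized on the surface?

/k/ (word-initial) fails the environment for rule 1, so it stays [k].

[k]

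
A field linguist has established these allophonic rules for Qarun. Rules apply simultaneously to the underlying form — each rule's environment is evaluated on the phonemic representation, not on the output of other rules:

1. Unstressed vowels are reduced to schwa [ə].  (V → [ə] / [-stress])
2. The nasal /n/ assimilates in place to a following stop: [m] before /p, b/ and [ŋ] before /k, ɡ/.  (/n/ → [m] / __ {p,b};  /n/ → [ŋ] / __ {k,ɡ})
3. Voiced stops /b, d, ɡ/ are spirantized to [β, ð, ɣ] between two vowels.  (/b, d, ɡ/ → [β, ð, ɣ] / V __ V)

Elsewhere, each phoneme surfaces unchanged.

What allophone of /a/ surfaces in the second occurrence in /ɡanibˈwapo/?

[a]

/a/ (between /w/ and /p/) is in the target of rule 1 but the environment (in an unstressed syllable) is not met → [a].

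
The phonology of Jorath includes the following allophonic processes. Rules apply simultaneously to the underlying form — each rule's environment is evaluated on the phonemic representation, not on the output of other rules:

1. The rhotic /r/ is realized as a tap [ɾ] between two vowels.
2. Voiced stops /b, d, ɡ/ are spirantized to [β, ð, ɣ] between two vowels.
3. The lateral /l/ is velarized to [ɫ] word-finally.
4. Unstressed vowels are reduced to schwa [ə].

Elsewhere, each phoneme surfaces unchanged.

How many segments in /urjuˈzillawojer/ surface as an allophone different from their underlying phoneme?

5

Segments that undergo a rule: /u/ → [ə] (rule 4); /u/ → [ə] (rule 4); /a/ → [ə] (rule 4); /o/ → [ə] (rule 4); /e/ → [ə] (rule 4).
All other segments surface unchanged.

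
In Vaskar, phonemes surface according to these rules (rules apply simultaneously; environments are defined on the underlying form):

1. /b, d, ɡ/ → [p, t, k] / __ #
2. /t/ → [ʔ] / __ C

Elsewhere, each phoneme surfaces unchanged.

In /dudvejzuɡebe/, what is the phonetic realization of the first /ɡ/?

[ɡ]

/ɡ/ (between /u/ and /e/): rule 1 targets it, but not word-finally → unchanged [ɡ].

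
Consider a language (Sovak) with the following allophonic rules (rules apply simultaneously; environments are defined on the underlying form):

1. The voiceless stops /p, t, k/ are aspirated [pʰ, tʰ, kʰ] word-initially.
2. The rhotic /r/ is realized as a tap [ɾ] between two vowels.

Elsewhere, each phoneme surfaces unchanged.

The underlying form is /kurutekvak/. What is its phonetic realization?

/k/ (word-initial): word-initially, so rule 1 applies → [kʰ].
Rule 2 applies to /r/ (between /u/ and /u/: between two vowels) → [ɾ].
/t/ (between /u/ and /e/) fails the environment for rule 1, so it stays [t].
/k/ (between /e/ and /v/): rule 1 targets it, but not word-initially → unchanged [k].
/k/ (word-final) is in the target of rule 1 but the environment (word-initially) is not met → [k].

[kʰuɾutekvak]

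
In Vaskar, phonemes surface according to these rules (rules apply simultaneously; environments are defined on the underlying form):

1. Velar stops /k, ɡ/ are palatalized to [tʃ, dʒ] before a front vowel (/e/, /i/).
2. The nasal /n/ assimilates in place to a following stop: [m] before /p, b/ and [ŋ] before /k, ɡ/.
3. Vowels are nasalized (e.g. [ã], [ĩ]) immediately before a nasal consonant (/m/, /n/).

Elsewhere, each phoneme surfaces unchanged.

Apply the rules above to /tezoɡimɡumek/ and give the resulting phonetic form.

/t/ — not in any rule's target class → [t].
/e/ — between /t/ and /z/; rule 3 does not apply here → [e].
/z/ (between /e/ and /o/) is unaffected → [z].
/o/ — between /z/ and /ɡ/; rule 3 does not apply here → [o].
/ɡ/ meets the environment for rule 1 (before a front vowel) → [dʒ].
Rule 3 applies to /i/ (between /ɡ/ and /m/: before a nasal consonant) → [ĩ].
/m/ stays [m].
/ɡ/ — between /m/ and /u/; rule 1 does not apply here → [ɡ].
/u/ (between /ɡ/ and /m/) occurs before a nasal consonant → [ũ] by rule 3.
/m/ (between /u/ and /e/): no rule targets it → [m].
/e/ — between /m/ and /k/; rule 3 does not apply here → [e].
/k/ (word-final) fails the environment for rule 1, so it stays [k].

[tezodʒĩmɡũmek]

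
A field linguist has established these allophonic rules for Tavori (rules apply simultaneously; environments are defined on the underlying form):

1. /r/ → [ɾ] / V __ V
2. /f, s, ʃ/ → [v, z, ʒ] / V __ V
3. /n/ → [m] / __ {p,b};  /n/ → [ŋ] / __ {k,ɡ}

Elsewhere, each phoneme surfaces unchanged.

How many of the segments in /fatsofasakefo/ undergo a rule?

3

Segments that undergo a rule: /f/ → [v] (rule 2); /s/ → [z] (rule 2); /f/ → [v] (rule 2).
All other segments surface unchanged.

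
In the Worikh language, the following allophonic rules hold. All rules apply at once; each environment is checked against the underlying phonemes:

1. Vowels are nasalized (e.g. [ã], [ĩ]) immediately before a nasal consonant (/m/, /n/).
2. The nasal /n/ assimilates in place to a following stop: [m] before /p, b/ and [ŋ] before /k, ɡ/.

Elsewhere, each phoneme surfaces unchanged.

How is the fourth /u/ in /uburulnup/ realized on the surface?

[u]

/u/ (between /n/ and /p/) fails the environment for rule 1, so it stays [u].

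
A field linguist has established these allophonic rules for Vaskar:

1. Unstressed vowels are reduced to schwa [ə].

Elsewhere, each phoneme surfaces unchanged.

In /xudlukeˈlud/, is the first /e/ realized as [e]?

No

/e/ (between /k/ and /l/) occurs in an unstressed syllable → [ə] by rule 1.
The actual realization is [ə], not [e].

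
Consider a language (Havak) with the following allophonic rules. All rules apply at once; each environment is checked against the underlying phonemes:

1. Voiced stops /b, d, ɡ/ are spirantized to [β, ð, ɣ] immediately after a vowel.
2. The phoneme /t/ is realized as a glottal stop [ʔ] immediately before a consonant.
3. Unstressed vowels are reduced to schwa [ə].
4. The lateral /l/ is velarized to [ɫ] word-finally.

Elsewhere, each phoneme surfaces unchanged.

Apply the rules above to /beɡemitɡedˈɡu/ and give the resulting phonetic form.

/b/ — word-initial; rule 1 does not apply here → [b].
/e/ (between /b/ and /ɡ/): in an unstressed syllable, so rule 3 applies → [ə].
/ɡ/ (between /e/ and /e/) occurs immediately after a vowel → [ɣ] by rule 1.
/e/ meets the environment for rule 3 (in an unstressed syllable) → [ə].
Rule 3 applies to /i/ (between /m/ and /t/: in an unstressed syllable) → [ə].
/t/ (between /i/ and /ɡ/) occurs immediately before a consonant → [ʔ] by rule 2.
/ɡ/ (between /t/ and /e/) is in the target of rule 1 but the environment (immediately after a vowel) is not met → [ɡ].
/e/ (between /ɡ/ and /d/) occurs in an unstressed syllable → [ə] by rule 3.
/d/ (between /e/ and /ɡ/) occurs immediately after a vowel → [ð] by rule 1.
/ɡ/ (between /d/ and /u/) fails the environment for rule 1, so it stays [ɡ].
/u/ (word-final) fails the environment for rule 3, so it stays [u].

[bəɣəməʔɡəðˈɡu]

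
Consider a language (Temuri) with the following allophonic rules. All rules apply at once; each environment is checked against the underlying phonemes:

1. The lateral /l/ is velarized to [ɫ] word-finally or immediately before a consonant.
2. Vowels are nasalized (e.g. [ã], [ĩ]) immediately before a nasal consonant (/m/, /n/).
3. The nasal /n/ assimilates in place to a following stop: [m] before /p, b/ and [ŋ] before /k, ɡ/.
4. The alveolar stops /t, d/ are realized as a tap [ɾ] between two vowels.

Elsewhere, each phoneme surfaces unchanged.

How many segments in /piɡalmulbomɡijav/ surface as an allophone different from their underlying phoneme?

Segments that undergo a rule: /l/ → [ɫ] (rule 1); /l/ → [ɫ] (rule 1); /o/ → [õ] (rule 2).
All other segments surface unchanged.

3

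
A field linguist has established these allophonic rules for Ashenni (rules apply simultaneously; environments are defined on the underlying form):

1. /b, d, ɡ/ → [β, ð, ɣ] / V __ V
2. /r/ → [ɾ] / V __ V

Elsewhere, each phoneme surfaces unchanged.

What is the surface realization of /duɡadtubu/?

/d/ (word-initial) is in the target of rule 1 but the environment (between two vowels) is not met → [d].
/u/ (between /d/ and /ɡ/): no rule targets it → [u].
Rule 1 applies to /ɡ/ (between /u/ and /a/: between two vowels) → [ɣ].
/a/ — not in any rule's target class → [a].
/d/ (between /a/ and /t/) is in the target of rule 1 but the environment (between two vowels) is not met → [d].
/t/ — not in any rule's target class → [t].
/u/ stays [u].
/b/ — between /u/ and /u/, between two vowels — surfaces as [β] (rule 1).
/u/ (word-final): no rule targets it → [u].

[duɣadtuβu]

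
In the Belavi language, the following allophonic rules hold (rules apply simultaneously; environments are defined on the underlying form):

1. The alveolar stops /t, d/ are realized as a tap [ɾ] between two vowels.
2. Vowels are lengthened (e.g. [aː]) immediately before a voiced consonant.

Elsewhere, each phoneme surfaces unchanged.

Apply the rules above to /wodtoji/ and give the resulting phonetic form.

/w/ — not in any rule's target class → [w].
Rule 2 applies to /o/ (between /w/ and /d/: before a voiced consonant) → [oː].
/d/ — between /o/ and /t/; rule 1 does not apply here → [d].
/t/ (between /d/ and /o/): rule 1 targets it, but not between two vowels → unchanged [t].
/o/ (between /t/ and /j/) occurs before a voiced consonant → [oː] by rule 2.
/j/ (between /o/ and /i/) is unaffected → [j].
/i/ (word-final): rule 2 targets it, but not before a voiced consonant → unchanged [i].

[woːdtoːji]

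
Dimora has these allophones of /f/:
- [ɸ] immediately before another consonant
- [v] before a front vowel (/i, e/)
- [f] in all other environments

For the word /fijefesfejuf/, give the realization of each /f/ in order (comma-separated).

Occurrence 1 (position 1): before a front vowel (/i, e/) → [v].
Occurrence 2 (position 5): before a front vowel (/i, e/) → [v].
Occurrence 3 (position 8): before a front vowel (/i, e/) → [v].
Occurrence 4 (position 12): no conditioning environment matches → elsewhere allophone [f].

[v], [v], [v], [f]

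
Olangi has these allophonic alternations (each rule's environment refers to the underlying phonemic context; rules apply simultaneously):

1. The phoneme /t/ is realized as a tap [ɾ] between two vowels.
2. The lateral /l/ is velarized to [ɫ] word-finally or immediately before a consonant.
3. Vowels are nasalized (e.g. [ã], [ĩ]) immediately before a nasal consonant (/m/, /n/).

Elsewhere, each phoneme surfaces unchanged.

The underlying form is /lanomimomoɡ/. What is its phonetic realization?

[lãnõmĩmõmoɡ]

/l/ (word-initial) fails the environment for rule 2, so it stays [l].
Rule 3 applies to /a/ (between /l/ and /n/: before a nasal consonant) → [ã].
/n/ — not in any rule's target class → [n].
/o/ meets the environment for rule 3 (before a nasal consonant) → [õ].
/m/ — not in any rule's target class → [m].
/i/ (between /m/ and /m/): before a nasal consonant, so rule 3 applies → [ĩ].
/m/ (between /i/ and /o/): no rule targets it → [m].
/o/ (between /m/ and /m/): before a nasal consonant, so rule 3 applies → [õ].
/m/ (between /o/ and /o/) is unaffected → [m].
/o/ (between /m/ and /ɡ/): rule 3 targets it, but not before a nasal consonant → unchanged [o].
/ɡ/ — not in any rule's target class → [ɡ].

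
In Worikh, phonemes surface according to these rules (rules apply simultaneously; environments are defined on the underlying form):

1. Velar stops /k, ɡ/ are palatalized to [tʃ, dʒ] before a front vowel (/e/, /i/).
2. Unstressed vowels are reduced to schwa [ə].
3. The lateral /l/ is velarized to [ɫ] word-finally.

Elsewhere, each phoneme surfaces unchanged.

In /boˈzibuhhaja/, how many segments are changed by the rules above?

Segments that undergo a rule: /o/ → [ə] (rule 2); /u/ → [ə] (rule 2); /a/ → [ə] (rule 2); /a/ → [ə] (rule 2).
All other segments surface unchanged.

4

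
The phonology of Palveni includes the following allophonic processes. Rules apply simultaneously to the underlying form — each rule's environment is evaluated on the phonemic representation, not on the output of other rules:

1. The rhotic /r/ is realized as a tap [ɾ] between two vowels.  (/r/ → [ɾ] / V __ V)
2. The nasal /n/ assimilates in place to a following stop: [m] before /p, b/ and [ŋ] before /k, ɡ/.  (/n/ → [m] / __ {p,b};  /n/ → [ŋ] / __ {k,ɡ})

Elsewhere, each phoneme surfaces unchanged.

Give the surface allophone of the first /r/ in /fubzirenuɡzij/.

[ɾ]

/r/ (between /i/ and /e/): between two vowels, so rule 1 applies → [ɾ].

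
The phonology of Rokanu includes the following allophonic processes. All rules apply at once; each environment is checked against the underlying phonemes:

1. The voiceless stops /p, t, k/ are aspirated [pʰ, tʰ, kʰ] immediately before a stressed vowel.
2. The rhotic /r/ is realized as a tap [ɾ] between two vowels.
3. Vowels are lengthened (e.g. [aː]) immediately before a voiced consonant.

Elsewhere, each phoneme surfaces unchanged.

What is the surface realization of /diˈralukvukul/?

[diːˈɾaːlukvukuːl]

/d/ (word-initial): no rule targets it → [d].
/i/ (between /d/ and /r/): before a voiced consonant, so rule 3 applies → [iː].
/r/ meets the environment for rule 2 (between two vowels) → [ɾ].
Rule 3 applies to /a/ (between /r/ and /l/: before a voiced consonant) → [aː].
/l/ stays [l].
/u/ (between /l/ and /k/): rule 3 targets it, but not before a voiced consonant → unchanged [u].
/k/ (between /u/ and /v/) is in the target of rule 1 but the environment (immediately before a stressed vowel) is not met → [k].
/v/ (between /k/ and /u/) is unaffected → [v].
/u/ (between /v/ and /k/) fails the environment for rule 3, so it stays [u].
/k/ (between /u/ and /u/) fails the environment for rule 1, so it stays [k].
/u/ meets the environment for rule 3 (before a voiced consonant) → [uː].
/l/ (word-final): no rule targets it → [l].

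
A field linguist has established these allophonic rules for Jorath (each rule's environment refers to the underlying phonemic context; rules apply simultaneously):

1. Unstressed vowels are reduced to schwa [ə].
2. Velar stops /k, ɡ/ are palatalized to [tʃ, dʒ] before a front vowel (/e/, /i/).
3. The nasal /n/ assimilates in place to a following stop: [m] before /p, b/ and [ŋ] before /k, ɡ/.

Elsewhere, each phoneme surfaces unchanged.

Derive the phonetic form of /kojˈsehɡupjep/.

[kəjˈsehɡəpjəp]

/k/ (word-initial): rule 2 targets it, but not before a front vowel → unchanged [k].
/o/ (between /k/ and /j/): in an unstressed syllable, so rule 1 applies → [ə].
/j/ stays [j].
/s/ (between /j/ and /e/): no rule targets it → [s].
/e/ (between /s/ and /h/): rule 1 targets it, but not in an unstressed syllable → unchanged [e].
/h/ (between /e/ and /ɡ/): no rule targets it → [h].
/ɡ/ (between /h/ and /u/) fails the environment for rule 2, so it stays [ɡ].
/u/ (between /ɡ/ and /p/): in an unstressed syllable, so rule 1 applies → [ə].
/p/ (between /u/ and /j/) is unaffected → [p].
/j/ — not in any rule's target class → [j].
Rule 1 applies to /e/ (between /j/ and /p/: in an unstressed syllable) → [ə].
/p/ — not in any rule's target class → [p].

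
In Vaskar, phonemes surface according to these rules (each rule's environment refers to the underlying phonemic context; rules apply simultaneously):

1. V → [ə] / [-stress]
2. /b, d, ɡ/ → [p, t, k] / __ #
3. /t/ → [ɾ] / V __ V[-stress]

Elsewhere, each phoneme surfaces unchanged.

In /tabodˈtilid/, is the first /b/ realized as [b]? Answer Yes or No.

Yes

/b/ (between /a/ and /o/) fails the environment for rule 2, so it stays [b].
The actual realization is [b], which matches [b].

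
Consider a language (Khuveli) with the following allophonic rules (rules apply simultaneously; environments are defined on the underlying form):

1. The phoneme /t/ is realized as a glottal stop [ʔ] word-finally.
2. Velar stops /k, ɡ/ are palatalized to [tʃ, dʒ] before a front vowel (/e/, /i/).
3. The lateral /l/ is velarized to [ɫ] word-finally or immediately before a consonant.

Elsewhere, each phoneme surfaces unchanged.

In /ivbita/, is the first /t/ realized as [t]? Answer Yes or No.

/t/ (between /i/ and /a/) fails the environment for rule 1, so it stays [t].
The actual realization is [t], which matches [t].

Yes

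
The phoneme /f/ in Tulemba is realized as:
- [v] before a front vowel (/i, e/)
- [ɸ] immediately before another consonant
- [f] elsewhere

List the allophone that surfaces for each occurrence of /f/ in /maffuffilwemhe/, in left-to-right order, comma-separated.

Occurrence 1 (position 3): immediately before another consonant → [ɸ].
Occurrence 2 (position 4): no conditioning environment matches → elsewhere allophone [f].
Occurrence 3 (position 6): immediately before another consonant → [ɸ].
Occurrence 4 (position 7): before a front vowel (/i, e/) → [v].

[ɸ], [f], [ɸ], [v]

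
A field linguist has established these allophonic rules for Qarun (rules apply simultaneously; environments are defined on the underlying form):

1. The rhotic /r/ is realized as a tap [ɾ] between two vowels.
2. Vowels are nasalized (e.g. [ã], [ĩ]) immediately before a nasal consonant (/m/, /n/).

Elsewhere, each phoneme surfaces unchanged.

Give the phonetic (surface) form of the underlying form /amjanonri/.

/a/ (word-initial): before a nasal consonant, so rule 2 applies → [ã].
/m/ (between /a/ and /j/) is unaffected → [m].
/j/ (between /m/ and /a/) is unaffected → [j].
Rule 2 applies to /a/ (between /j/ and /n/: before a nasal consonant) → [ã].
/n/ (between /a/ and /o/) is unaffected → [n].
/o/ meets the environment for rule 2 (before a nasal consonant) → [õ].
/n/ stays [n].
/r/ (between /n/ and /i/): rule 1 targets it, but not between two vowels → unchanged [r].
/i/ (word-final) is in the target of rule 2 but the environment (before a nasal consonant) is not met → [i].

[ãmjãnõnri]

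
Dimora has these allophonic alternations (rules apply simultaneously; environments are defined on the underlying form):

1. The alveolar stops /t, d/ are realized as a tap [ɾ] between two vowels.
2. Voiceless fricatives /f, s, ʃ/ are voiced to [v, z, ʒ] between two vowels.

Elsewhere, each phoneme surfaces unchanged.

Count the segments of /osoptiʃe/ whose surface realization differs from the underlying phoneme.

Segments that undergo a rule: /s/ → [z] (rule 2); /ʃ/ → [ʒ] (rule 2).
All other segments surface unchanged.

2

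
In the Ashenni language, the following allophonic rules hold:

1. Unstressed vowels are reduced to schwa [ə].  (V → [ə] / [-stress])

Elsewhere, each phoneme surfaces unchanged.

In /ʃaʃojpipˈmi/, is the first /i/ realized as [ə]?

/i/ meets the environment for rule 1 (in an unstressed syllable) → [ə].
The actual realization is [ə], which matches [ə].

Yes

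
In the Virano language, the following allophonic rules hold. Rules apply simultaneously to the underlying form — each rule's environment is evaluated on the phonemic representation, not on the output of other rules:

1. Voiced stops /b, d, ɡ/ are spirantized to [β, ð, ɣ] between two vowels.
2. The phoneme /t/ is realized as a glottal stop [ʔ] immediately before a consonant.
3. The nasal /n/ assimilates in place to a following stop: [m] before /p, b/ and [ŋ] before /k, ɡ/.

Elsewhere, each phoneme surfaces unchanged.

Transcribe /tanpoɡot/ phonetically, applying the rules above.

[tampoɣot]

/t/ (word-initial) is in the target of rule 2 but the environment (immediately before a consonant) is not met → [t].
/a/ (between /t/ and /n/) is unaffected → [a].
/n/ meets the environment for rule 3 (before a labial or velar stop) → [m].
/p/ — not in any rule's target class → [p].
/o/ — not in any rule's target class → [o].
Rule 1 applies to /ɡ/ (between /o/ and /o/: between two vowels) → [ɣ].
/o/ stays [o].
/t/ (word-final): rule 2 targets it, but not immediately before a consonant → unchanged [t].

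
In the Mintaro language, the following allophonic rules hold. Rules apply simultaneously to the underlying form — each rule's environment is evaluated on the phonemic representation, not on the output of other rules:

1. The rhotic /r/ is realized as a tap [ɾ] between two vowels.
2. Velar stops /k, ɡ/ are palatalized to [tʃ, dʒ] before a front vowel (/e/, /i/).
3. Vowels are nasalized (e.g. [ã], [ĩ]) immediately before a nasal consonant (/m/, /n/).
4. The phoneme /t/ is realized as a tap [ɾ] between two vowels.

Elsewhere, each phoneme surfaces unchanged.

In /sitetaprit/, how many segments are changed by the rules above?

Segments that undergo a rule: /t/ → [ɾ] (rule 4); /t/ → [ɾ] (rule 4).
All other segments surface unchanged.

2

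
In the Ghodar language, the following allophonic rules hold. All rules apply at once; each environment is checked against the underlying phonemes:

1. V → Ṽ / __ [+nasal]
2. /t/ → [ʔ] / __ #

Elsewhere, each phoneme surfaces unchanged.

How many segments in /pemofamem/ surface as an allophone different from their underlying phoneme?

Segments that undergo a rule: /e/ → [ẽ] (rule 1); /a/ → [ã] (rule 1); /e/ → [ẽ] (rule 1).
All other segments surface unchanged.

3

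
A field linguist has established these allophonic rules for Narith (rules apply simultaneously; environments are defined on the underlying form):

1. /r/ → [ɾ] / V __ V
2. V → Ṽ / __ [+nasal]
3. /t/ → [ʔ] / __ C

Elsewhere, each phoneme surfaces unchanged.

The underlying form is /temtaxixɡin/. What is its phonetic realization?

[tẽmtaxixɡĩn]

/t/ (word-initial) fails the environment for rule 3, so it stays [t].
/e/ (between /t/ and /m/) occurs before a nasal consonant → [ẽ] by rule 2.
/m/ — not in any rule's target class → [m].
/t/ (between /m/ and /a/) is in the target of rule 3 but the environment (immediately before a consonant) is not met → [t].
/a/ — between /t/ and /x/; rule 2 does not apply here → [a].
/x/ stays [x].
/i/ (between /x/ and /x/) is in the target of rule 2 but the environment (before a nasal consonant) is not met → [i].
/x/ stays [x].
/ɡ/ stays [ɡ].
Rule 2 applies to /i/ (between /ɡ/ and /n/: before a nasal consonant) → [ĩ].
/n/ — not in any rule's target class → [n].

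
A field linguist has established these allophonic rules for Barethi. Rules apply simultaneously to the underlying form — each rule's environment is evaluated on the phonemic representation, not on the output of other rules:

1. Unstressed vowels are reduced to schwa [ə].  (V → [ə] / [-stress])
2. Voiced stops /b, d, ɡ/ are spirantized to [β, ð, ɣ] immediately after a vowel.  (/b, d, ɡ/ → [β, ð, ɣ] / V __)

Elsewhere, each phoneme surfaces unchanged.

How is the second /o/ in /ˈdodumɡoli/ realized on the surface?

[ə]

/o/ (between /ɡ/ and /l/): in an unstressed syllable, so rule 1 applies → [ə].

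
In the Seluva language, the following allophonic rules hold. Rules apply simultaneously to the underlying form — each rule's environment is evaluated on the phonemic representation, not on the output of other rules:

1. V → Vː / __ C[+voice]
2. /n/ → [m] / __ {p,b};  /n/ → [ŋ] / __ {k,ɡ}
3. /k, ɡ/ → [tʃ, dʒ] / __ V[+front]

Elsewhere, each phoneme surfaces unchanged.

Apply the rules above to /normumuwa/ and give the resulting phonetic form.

/n/ (word-initial) fails the environment for rule 2, so it stays [n].
Rule 1 applies to /o/ (between /n/ and /r/: before a voiced consonant) → [oː].
/r/ stays [r].
/m/ stays [m].
/u/ (between /m/ and /m/): before a voiced consonant, so rule 1 applies → [uː].
/m/ (between /u/ and /u/) is unaffected → [m].
/u/ meets the environment for rule 1 (before a voiced consonant) → [uː].
/w/ (between /u/ and /a/) is unaffected → [w].
/a/ (word-final) is in the target of rule 1 but the environment (before a voiced consonant) is not met → [a].

[noːrmuːmuːwa]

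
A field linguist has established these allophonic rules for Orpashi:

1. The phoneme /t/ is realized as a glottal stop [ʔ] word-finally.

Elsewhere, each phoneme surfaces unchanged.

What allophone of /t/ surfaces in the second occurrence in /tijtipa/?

/t/ (between /j/ and /i/) fails the environment for rule 1, so it stays [t].

[t]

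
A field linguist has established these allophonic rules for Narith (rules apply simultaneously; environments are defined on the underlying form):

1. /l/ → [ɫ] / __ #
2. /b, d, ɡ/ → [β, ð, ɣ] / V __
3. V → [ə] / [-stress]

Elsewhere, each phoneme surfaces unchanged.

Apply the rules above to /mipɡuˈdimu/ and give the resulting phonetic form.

[məpɡəˈðimə]

/i/ meets the environment for rule 3 (in an unstressed syllable) → [ə].
/ɡ/ (between /p/ and /u/) fails the environment for rule 2, so it stays [ɡ].
/u/ (between /ɡ/ and /d/): in an unstressed syllable, so rule 3 applies → [ə].
/d/ (between /u/ and /i/) occurs immediately after a vowel → [ð] by rule 2.
/i/ (between /d/ and /m/) is in the target of rule 3 but the environment (in an unstressed syllable) is not met → [i].
/u/ — word-final, in an unstressed syllable — surfaces as [ə] (rule 3).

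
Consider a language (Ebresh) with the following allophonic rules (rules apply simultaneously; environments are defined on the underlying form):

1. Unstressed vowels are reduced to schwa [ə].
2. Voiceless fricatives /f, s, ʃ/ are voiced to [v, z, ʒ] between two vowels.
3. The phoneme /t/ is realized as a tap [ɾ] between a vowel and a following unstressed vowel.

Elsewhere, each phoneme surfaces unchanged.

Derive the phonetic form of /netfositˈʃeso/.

[nətfəzətˈʃezə]

Rule 1 applies to /e/ (between /n/ and /t/: in an unstressed syllable) → [ə].
/t/ (between /e/ and /f/) is in the target of rule 3 but the environment (between a vowel and a following unstressed vowel) is not met → [t].
/f/ (between /t/ and /o/) is in the target of rule 2 but the environment (between two vowels) is not met → [f].
/o/ meets the environment for rule 1 (in an unstressed syllable) → [ə].
/s/ — between /o/ and /i/, between two vowels — surfaces as [z] (rule 2).
/i/ (between /s/ and /t/) occurs in an unstressed syllable → [ə] by rule 1.
/t/ (between /i/ and /ʃ/) is in the target of rule 3 but the environment (between a vowel and a following unstressed vowel) is not met → [t].
/ʃ/ (between /t/ and /e/) is in the target of rule 2 but the environment (between two vowels) is not met → [ʃ].
/e/ — between /ʃ/ and /s/; rule 1 does not apply here → [e].
/s/ (between /e/ and /o/) occurs between two vowels → [z] by rule 2.
/o/ (word-final): in an unstressed syllable, so rule 1 applies → [ə].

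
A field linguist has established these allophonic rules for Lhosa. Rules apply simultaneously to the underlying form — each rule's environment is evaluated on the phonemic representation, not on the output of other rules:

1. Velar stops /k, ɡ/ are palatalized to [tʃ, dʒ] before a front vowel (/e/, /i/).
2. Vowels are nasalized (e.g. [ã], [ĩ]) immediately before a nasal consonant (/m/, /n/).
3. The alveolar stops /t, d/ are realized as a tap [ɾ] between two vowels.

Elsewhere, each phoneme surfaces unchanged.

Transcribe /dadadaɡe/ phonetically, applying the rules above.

[daɾaɾadʒe]

/d/ (word-initial) is in the target of rule 3 but the environment (between two vowels) is not met → [d].
/a/ (between /d/ and /d/) is in the target of rule 2 but the environment (before a nasal consonant) is not met → [a].
/d/ meets the environment for rule 3 (between two vowels) → [ɾ].
/a/ (between /d/ and /d/) fails the environment for rule 2, so it stays [a].
Rule 3 applies to /d/ (between /a/ and /a/: between two vowels) → [ɾ].
/a/ (between /d/ and /ɡ/) fails the environment for rule 2, so it stays [a].
/ɡ/ — between /a/ and /e/, before a front vowel — surfaces as [dʒ] (rule 1).
/e/ — word-final; rule 2 does not apply here → [e].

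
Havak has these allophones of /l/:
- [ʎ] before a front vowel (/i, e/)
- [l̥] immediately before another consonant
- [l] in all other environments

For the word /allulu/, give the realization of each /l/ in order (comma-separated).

[l̥], [l], [l]

Occurrence 1 (position 2): immediately before another consonant → [l̥].
Occurrence 2 (position 3): no conditioning environment matches → elsewhere allophone [l].
Occurrence 3 (position 5): no conditioning environment matches → elsewhere allophone [l].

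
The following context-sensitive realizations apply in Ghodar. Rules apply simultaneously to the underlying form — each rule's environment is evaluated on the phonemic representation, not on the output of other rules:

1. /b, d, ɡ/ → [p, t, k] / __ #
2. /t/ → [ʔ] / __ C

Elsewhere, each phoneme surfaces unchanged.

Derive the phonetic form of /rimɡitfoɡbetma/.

[rimɡiʔfoɡbeʔma]

/ɡ/ (between /m/ and /i/) fails the environment for rule 1, so it stays [ɡ].
/t/ (between /i/ and /f/): immediately before a consonant, so rule 2 applies → [ʔ].
/ɡ/ — between /o/ and /b/; rule 1 does not apply here → [ɡ].
/b/ (between /ɡ/ and /e/) fails the environment for rule 1, so it stays [b].
/t/ — between /e/ and /m/, immediately before a consonant — surfaces as [ʔ] (rule 2).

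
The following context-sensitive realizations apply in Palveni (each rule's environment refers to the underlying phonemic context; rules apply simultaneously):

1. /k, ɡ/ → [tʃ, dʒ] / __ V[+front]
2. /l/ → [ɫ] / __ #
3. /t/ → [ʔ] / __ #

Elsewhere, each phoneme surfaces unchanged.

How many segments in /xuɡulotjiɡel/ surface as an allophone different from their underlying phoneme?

2

Segments that undergo a rule: /ɡ/ → [dʒ] (rule 1); /l/ → [ɫ] (rule 2).
All other segments surface unchanged.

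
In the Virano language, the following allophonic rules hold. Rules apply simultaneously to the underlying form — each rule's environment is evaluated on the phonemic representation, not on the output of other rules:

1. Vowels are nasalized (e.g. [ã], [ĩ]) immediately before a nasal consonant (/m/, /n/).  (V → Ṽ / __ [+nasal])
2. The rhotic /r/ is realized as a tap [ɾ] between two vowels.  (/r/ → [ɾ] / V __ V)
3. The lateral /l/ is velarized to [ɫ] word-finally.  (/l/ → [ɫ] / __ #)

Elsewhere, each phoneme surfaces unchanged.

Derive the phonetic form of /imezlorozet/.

[ĩmezloɾozet]

Rule 1 applies to /i/ (word-initial: before a nasal consonant) → [ĩ].
/m/ (between /i/ and /e/): no rule targets it → [m].
/e/ (between /m/ and /z/) is in the target of rule 1 but the environment (before a nasal consonant) is not met → [e].
/z/ stays [z].
/l/ (between /z/ and /o/) is in the target of rule 3 but the environment (word-finally) is not met → [l].
/o/ (between /l/ and /r/) fails the environment for rule 1, so it stays [o].
/r/ (between /o/ and /o/) occurs between two vowels → [ɾ] by rule 2.
/o/ (between /r/ and /z/) is in the target of rule 1 but the environment (before a nasal consonant) is not met → [o].
/z/ stays [z].
/e/ (between /z/ and /t/): rule 1 targets it, but not before a nasal consonant → unchanged [e].
/t/ (word-final): no rule targets it → [t].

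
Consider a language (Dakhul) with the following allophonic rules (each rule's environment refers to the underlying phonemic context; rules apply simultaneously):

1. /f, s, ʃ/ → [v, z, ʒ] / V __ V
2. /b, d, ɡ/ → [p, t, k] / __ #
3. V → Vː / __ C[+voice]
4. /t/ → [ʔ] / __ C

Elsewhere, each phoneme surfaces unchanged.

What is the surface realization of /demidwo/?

/d/ (word-initial) fails the environment for rule 2, so it stays [d].
Rule 3 applies to /e/ (between /d/ and /m/: before a voiced consonant) → [eː].
/m/ (between /e/ and /i/) is unaffected → [m].
/i/ (between /m/ and /d/) occurs before a voiced consonant → [iː] by rule 3.
/d/ (between /i/ and /w/): rule 2 targets it, but not word-finally → unchanged [d].
/w/ stays [w].
/o/ — word-final; rule 3 does not apply here → [o].

[deːmiːdwo]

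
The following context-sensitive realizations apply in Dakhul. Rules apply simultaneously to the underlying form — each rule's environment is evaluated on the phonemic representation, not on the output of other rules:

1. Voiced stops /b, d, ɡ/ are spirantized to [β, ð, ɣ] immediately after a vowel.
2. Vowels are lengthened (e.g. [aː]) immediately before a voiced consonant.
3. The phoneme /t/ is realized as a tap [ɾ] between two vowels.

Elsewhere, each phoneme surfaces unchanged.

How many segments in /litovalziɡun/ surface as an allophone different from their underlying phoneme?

Segments that undergo a rule: /t/ → [ɾ] (rule 3); /o/ → [oː] (rule 2); /a/ → [aː] (rule 2); /i/ → [iː] (rule 2); /ɡ/ → [ɣ] (rule 1); /u/ → [uː] (rule 2).
All other segments surface unchanged.

6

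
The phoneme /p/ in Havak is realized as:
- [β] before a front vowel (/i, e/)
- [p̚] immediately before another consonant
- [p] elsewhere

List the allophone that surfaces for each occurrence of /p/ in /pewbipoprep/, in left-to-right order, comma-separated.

[β], [p], [p̚], [p]

Occurrence 1 (position 1): before a front vowel (/i, e/) → [β].
Occurrence 2 (position 6): no conditioning environment matches → elsewhere allophone [p].
Occurrence 3 (position 8): immediately before another consonant → [p̚].
Occurrence 4 (position 11): no conditioning environment matches → elsewhere allophone [p].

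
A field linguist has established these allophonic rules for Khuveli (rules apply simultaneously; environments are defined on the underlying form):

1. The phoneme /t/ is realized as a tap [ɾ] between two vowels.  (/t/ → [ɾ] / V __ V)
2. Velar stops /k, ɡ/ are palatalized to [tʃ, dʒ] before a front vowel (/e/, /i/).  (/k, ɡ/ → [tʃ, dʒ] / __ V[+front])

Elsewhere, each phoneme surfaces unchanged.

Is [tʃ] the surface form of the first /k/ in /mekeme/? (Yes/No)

Rule 2 applies to /k/ (between /e/ and /e/: before a front vowel) → [tʃ].
The actual realization is [tʃ], which matches [tʃ].

Yes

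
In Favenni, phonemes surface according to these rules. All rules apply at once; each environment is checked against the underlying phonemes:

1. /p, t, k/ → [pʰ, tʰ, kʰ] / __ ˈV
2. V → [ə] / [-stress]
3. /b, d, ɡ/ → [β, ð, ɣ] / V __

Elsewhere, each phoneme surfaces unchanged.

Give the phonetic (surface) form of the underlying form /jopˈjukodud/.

[jəpˈjukəðəð]

/j/ — not in any rule's target class → [j].
/o/ (between /j/ and /p/): in an unstressed syllable, so rule 2 applies → [ə].
/p/ (between /o/ and /j/) is in the target of rule 1 but the environment (immediately before a stressed vowel) is not met → [p].
/j/ (between /p/ and /u/): no rule targets it → [j].
/u/ (between /j/ and /k/) is in the target of rule 2 but the environment (in an unstressed syllable) is not met → [u].
/k/ — between /u/ and /o/; rule 1 does not apply here → [k].
/o/ meets the environment for rule 2 (in an unstressed syllable) → [ə].
/d/ (between /o/ and /u/) occurs immediately after a vowel → [ð] by rule 3.
/u/ (between /d/ and /d/) occurs in an unstressed syllable → [ə] by rule 2.
Rule 3 applies to /d/ (word-final: immediately after a vowel) → [ð].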